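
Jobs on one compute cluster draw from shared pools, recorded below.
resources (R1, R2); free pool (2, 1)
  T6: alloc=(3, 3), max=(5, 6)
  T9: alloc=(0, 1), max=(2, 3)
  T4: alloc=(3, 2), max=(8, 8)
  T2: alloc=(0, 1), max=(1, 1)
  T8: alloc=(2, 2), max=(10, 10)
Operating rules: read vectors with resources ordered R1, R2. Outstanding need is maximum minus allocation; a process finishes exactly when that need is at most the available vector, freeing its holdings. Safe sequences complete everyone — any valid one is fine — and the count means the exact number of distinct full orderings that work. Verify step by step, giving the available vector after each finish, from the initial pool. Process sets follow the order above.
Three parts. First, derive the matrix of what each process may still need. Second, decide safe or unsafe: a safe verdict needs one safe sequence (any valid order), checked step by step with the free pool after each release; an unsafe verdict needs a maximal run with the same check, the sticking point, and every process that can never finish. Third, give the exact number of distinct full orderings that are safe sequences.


(1) Outstanding need per process (order R1, R2):
  T6: (2, 3)
  T9: (2, 2)
  T4: (5, 6)
  T2: (1, 0)
  T8: (8, 8)
(2) The state is SAFE; one workable sequence: T2, T9, T6, T4, T8.
Key observation: at T9 the run first touches a limit — (2, 2) against (2, 2), exact on a resource it actually requests.
Step-by-step check:
  pool = (2, 1)
  T2 needs (1, 0) <= (2, 1) -> finishes; pool += (0, 1) = (2, 2)
  T9 needs (2, 2) <= (2, 2) -> finishes; pool += (0, 1) = (2, 3)
  T6 needs (2, 3) <= (2, 3) -> finishes; pool += (3, 3) = (5, 6)
  T4 needs (5, 6) <= (5, 6) -> finishes; pool += (3, 2) = (8, 8)
  T8 needs (8, 8) <= (8, 8) -> finishes; pool += (2, 2) = (10, 10)
(3) Precisely 1 of the possible complete orderings is a safe sequence.


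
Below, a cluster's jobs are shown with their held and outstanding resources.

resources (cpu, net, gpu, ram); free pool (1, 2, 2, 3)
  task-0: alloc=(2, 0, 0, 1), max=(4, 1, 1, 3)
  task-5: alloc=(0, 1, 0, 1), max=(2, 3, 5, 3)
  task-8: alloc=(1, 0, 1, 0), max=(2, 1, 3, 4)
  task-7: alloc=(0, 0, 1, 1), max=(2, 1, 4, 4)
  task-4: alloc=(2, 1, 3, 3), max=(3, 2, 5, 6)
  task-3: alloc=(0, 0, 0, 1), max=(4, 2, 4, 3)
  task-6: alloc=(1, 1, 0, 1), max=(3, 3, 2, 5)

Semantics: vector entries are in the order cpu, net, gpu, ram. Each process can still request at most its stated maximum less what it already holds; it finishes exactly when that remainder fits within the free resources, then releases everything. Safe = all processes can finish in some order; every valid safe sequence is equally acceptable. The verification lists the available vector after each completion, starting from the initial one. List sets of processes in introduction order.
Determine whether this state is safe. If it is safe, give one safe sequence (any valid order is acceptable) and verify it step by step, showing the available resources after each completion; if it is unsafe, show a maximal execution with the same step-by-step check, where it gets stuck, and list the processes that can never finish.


The state is SAFE; one workable sequence: task-4, task-6, task-3, task-5, task-8, task-0, task-7.
Key observation: reading the order forward, task-4 is the first process whose need (1, 1, 2, 3) meets the free pool (1, 2, 2, 3) exactly on a resource it requests.
Check, step by step:
  pool = (1, 2, 2, 3)
  run task-4 (needs (1, 1, 2, 3), free (1, 2, 2, 3)); after release of (2, 1, 3, 3) the pool is (3, 3, 5, 6)
  run task-6 (needs (2, 2, 2, 4), free (3, 3, 5, 6)); after release of (1, 1, 0, 1) the pool is (4, 4, 5, 7)
  run task-3 (needs (4, 2, 4, 2), free (4, 4, 5, 7)); after release of (0, 0, 0, 1) the pool is (4, 4, 5, 8)
  run task-5 (needs (2, 2, 5, 2), free (4, 4, 5, 8)); after release of (0, 1, 0, 1) the pool is (4, 5, 5, 9)
  run task-8 (needs (1, 1, 2, 4), free (4, 5, 5, 9)); after release of (1, 0, 1, 0) the pool is (5, 5, 6, 9)
  run task-0 (needs (2, 1, 1, 2), free (5, 5, 6, 9)); after release of (2, 0, 0, 1) the pool is (7, 5, 6, 10)
  run task-7 (needs (2, 1, 3, 3), free (7, 5, 6, 10)); after release of (0, 0, 1, 1) the pool is (7, 5, 7, 11)


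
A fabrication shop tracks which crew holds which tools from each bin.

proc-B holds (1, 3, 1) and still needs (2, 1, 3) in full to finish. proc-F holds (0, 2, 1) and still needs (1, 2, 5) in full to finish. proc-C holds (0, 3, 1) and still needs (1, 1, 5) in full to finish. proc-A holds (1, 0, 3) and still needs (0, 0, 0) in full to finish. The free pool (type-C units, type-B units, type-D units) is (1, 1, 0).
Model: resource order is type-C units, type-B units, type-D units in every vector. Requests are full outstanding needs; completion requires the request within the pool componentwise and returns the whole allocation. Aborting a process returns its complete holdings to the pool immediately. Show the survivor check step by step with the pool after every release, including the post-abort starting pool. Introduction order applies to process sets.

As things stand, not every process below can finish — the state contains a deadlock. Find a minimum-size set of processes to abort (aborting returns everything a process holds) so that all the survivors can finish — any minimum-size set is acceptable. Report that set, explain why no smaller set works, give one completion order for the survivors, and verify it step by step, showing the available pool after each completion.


Abort proc-C.
Key observation: aborting proc-C returns (0, 3, 1), and proc-F — hopeless before — runs at step 3 with the returned capacity in the pool.
Minimality: the empty abort set fails — the state is deadlocked as it stands.
The survivors complete as proc-A, proc-B, proc-F. Check, step by step (starting from the post-abort pool):
  pool = (1, 4, 1)
  proc-A: need (0, 0, 0) fits (1, 4, 1); releases (1, 0, 3), pool now (2, 4, 4)
  proc-B: need (2, 1, 3) fits (2, 4, 4); releases (1, 3, 1), pool now (3, 7, 5)
  proc-F: need (1, 2, 5) fits (3, 7, 5); releases (0, 2, 1), pool now (3, 9, 6)


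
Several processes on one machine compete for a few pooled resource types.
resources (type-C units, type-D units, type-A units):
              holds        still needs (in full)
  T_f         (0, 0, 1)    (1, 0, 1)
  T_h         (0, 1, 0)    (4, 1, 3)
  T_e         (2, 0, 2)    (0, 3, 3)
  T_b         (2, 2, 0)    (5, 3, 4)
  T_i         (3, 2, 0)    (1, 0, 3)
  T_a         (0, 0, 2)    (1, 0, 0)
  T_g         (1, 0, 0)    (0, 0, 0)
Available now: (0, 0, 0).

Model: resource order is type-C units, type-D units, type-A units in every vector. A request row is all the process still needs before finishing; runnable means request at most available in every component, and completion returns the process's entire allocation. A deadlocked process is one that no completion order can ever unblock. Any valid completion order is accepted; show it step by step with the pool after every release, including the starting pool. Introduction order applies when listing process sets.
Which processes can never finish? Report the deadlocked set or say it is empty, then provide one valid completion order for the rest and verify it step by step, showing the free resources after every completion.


The deadlocked set is empty.
Key observation: T_g can run right away; the returned allocation unlocks the remaining processes in turn.
The rest can finish in the order T_g, T_a, T_f, T_i, T_h, T_e, T_b. Walking it through:
  pool = (0, 0, 0)
  T_g: need (0, 0, 0) fits (0, 0, 0); releases (1, 0, 0), pool now (1, 0, 0)
  T_a: need (1, 0, 0) fits (1, 0, 0); releases (0, 0, 2), pool now (1, 0, 2)
  T_f: need (1, 0, 1) fits (1, 0, 2); releases (0, 0, 1), pool now (1, 0, 3)
  T_i: need (1, 0, 3) fits (1, 0, 3); releases (3, 2, 0), pool now (4, 2, 3)
  T_h: need (4, 1, 3) fits (4, 2, 3); releases (0, 1, 0), pool now (4, 3, 3)
  T_e: need (0, 3, 3) fits (4, 3, 3); releases (2, 0, 2), pool now (6, 3, 5)
  T_b: need (5, 3, 4) fits (6, 3, 5); releases (2, 2, 0), pool now (8, 5, 5)


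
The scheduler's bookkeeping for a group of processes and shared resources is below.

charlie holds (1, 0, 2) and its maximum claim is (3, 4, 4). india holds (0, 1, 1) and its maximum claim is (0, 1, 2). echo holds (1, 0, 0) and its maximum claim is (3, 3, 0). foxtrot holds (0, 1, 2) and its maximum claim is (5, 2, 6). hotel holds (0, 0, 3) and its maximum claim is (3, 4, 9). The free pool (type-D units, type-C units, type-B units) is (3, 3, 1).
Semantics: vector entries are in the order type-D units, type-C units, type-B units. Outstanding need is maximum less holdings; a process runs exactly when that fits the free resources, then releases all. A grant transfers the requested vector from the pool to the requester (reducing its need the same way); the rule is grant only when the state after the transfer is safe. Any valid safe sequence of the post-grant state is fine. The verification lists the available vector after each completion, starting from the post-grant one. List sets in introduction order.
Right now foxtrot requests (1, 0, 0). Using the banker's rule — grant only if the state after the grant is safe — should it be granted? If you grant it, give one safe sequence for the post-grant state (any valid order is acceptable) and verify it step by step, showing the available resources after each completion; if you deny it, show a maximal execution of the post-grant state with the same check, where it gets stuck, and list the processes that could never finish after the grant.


GRANT — the state after the grant stays safe, e.g. via india, charlie, echo, foxtrot, hotel.
Key observation: after the grant the pool drops to (2, 3, 1), which still lets india finish first and unwind the rest.
Verifying the post-grant state step by step:
  pool = (2, 3, 1)
  india: need (0, 0, 1) fits (2, 3, 1); releases (0, 1, 1), pool now (2, 4, 2)
  charlie: need (2, 4, 2) fits (2, 4, 2); releases (1, 0, 2), pool now (3, 4, 4)
  echo: need (2, 3, 0) fits (3, 4, 4); releases (1, 0, 0), pool now (4, 4, 4)
  foxtrot: need (4, 1, 4) fits (4, 4, 4); releases (1, 1, 2), pool now (5, 5, 6)
  hotel: need (3, 4, 6) fits (5, 5, 6); releases (0, 0, 3), pool now (5, 5, 9)


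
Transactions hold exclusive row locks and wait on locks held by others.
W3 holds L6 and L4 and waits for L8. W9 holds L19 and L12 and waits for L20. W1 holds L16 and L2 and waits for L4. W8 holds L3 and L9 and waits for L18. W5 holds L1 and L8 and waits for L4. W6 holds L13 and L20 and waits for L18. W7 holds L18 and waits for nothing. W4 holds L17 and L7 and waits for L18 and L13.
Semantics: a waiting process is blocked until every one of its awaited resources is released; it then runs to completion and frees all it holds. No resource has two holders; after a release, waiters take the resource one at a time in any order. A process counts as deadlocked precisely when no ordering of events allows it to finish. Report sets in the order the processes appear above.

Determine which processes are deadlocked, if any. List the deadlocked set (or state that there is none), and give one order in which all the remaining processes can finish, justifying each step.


Deadlocked set: W3, W1 and W5.
Key observation: the cycle W3 -> W5 -> W3 can never break — each member waits on the next; W1 waits into the deadlock from upstream.
The rest can finish in the order W7, W6, W8, W4, W9.
Verifying each step:
  run W7 (it waits on nothing); releases L18
  W6: everything it awaited (L18) is free; runs, freeing L13 and L20
  W8: everything it awaited (L18) is free; runs, freeing L3 and L9
  W4: everything it awaited (L18 and L13) is free; runs, freeing L17 and L7
  W9: everything it awaited (L20) is free; runs, freeing L19 and L12


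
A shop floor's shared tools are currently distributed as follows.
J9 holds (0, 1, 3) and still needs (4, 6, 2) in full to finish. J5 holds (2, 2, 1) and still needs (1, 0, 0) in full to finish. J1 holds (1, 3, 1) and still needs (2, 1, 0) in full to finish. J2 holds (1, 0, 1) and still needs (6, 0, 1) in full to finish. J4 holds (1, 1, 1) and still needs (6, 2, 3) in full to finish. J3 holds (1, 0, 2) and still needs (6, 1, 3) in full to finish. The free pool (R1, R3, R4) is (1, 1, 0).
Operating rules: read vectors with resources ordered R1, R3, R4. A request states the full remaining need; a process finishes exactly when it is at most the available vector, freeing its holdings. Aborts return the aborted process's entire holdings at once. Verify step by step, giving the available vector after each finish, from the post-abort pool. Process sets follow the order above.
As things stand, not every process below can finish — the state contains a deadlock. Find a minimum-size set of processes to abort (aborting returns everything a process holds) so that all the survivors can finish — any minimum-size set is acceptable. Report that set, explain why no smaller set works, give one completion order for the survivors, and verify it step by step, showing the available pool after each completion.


Minimum abort set: J2 and J4.
Key observation: before aborting J2 and J4, J3 was permanently blocked — no order could ever run it; afterwards it completes at step 4.
No one abort is enough; case by case: J9 alone leaves J2 blocked (short on R1); J5 alone leaves J2 blocked (short on R1); J1 alone leaves J2 blocked (short on R1); J2 alone leaves J4 blocked (short on R1); J4 alone leaves J2 blocked (short on R1); J3 alone leaves J2 blocked (short on R1).
Survivors finish in the order: J5, J1, J9, J3. Verifying each step (pool after the aborts first):
  pool = (3, 2, 2)
  J5: need (1, 0, 0) fits (3, 2, 2); releases (2, 2, 1), pool now (5, 4, 3)
  J1: need (2, 1, 0) fits (5, 4, 3); releases (1, 3, 1), pool now (6, 7, 4)
  J9: need (4, 6, 2) fits (6, 7, 4); releases (0, 1, 3), pool now (6, 8, 7)
  J3: need (6, 1, 3) fits (6, 8, 7); releases (1, 0, 2), pool now (7, 8, 9)


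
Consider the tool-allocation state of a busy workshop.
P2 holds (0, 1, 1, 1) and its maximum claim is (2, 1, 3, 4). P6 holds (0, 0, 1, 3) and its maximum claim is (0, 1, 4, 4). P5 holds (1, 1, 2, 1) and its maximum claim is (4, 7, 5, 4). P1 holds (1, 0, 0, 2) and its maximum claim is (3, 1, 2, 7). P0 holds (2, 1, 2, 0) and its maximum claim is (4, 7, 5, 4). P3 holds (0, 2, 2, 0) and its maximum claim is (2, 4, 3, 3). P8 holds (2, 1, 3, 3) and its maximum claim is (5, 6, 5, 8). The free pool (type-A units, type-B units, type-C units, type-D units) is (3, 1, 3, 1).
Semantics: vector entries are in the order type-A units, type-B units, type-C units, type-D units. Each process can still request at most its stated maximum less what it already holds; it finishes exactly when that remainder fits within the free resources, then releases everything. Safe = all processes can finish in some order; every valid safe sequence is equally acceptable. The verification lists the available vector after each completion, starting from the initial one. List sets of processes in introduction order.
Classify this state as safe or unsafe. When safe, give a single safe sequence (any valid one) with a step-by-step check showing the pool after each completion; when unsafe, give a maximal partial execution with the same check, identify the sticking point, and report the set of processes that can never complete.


UNSAFE.
Key observation: P6, P2, P1, P3 can finish, but then (4, 4, 7, 7) is all there is, and the blocked group's type-B units demands exceed it.
The run P6, P2, P1, P3 cannot be extended any further. Step-by-step check:
  pool = (3, 1, 3, 1)
  run P6 (needs (0, 1, 3, 1), free (3, 1, 3, 1)); after release of (0, 0, 1, 3) the pool is (3, 1, 4, 4)
  run P2 (needs (2, 0, 2, 3), free (3, 1, 4, 4)); after release of (0, 1, 1, 1) the pool is (3, 2, 5, 5)
  run P1 (needs (2, 1, 2, 5), free (3, 2, 5, 5)); after release of (1, 0, 0, 2) the pool is (4, 2, 5, 7)
  run P3 (needs (2, 2, 1, 3), free (4, 2, 5, 7)); after release of (0, 2, 2, 0) the pool is (4, 4, 7, 7)
  P5 cannot run: need (3, 6, 3, 3) vs free (4, 4, 7, 7) (insufficient type-B units)
  P0 cannot run: need (2, 6, 3, 4) vs free (4, 4, 7, 7) (insufficient type-B units)
  P8 cannot run: need (3, 5, 2, 5) vs free (4, 4, 7, 7) (insufficient type-B units)
Processes that can never finish: P5, P0 and P8.


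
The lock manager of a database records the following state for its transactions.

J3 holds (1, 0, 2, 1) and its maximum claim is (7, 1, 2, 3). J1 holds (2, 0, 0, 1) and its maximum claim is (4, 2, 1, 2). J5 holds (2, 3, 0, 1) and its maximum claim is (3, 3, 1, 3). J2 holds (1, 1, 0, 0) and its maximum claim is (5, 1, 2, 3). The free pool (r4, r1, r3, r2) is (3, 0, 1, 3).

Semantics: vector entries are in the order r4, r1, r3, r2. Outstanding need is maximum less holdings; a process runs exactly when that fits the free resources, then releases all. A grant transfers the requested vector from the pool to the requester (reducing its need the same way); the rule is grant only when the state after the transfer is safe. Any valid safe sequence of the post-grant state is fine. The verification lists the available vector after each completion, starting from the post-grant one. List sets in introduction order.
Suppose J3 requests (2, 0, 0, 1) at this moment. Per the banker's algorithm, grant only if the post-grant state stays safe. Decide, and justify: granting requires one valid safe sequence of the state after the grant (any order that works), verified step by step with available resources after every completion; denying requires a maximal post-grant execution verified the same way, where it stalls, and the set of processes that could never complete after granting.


GRANT: granting preserves safety; a valid post-grant sequence is J5, J1, J3, J2.
Key observation: the grant leaves (1, 0, 1, 2) free — enough for J5, whose release restarts the cascade.
Step-by-step check of the post-grant state:
  pool = (1, 0, 1, 2)
  J5 needs (1, 0, 1, 2) <= (1, 0, 1, 2) -> finishes; pool += (2, 3, 0, 1) = (3, 3, 1, 3)
  J1 needs (2, 2, 1, 1) <= (3, 3, 1, 3) -> finishes; pool += (2, 0, 0, 1) = (5, 3, 1, 4)
  J3 needs (4, 1, 0, 1) <= (5, 3, 1, 4) -> finishes; pool += (3, 0, 2, 2) = (8, 3, 3, 6)
  J2 needs (4, 0, 2, 3) <= (8, 3, 3, 6) -> finishes; pool += (1, 1, 0, 0) = (9, 4, 3, 6)


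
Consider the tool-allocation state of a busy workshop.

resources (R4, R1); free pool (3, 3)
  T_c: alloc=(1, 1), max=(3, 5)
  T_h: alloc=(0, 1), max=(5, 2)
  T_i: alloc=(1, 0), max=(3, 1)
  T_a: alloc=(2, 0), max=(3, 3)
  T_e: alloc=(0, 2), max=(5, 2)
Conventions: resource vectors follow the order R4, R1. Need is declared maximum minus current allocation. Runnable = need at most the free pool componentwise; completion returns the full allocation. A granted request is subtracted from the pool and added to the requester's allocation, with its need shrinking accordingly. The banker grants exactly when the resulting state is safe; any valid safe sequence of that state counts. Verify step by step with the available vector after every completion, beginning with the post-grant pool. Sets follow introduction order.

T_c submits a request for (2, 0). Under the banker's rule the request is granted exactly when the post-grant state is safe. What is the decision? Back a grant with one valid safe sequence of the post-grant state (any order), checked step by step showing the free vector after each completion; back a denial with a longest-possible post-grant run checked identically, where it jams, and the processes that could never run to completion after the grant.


DENY: after the grant no complete ordering would exist.
Key observation: after T_a, T_i the pool peaks at (4, 3), and each blocked process is short somewhere: T_c on R1; T_h on R4; T_e on R4.
On the post-grant state, T_a, T_i is a maximal run — nothing extends it. Step-by-step check:
  pool = (1, 3)
  T_a needs (1, 3) <= (1, 3) -> finishes; pool += (2, 0) = (3, 3)
  T_i needs (2, 1) <= (3, 3) -> finishes; pool += (1, 0) = (4, 3)
  T_c still needs (0, 4) but only (4, 3) is free — short on R1
  T_h still needs (5, 1) but only (4, 3) is free — short on R4
  T_e still needs (5, 0) but only (4, 3) is free — short on R4
Post-grant, the permanently blocked set is T_c, T_h and T_e.


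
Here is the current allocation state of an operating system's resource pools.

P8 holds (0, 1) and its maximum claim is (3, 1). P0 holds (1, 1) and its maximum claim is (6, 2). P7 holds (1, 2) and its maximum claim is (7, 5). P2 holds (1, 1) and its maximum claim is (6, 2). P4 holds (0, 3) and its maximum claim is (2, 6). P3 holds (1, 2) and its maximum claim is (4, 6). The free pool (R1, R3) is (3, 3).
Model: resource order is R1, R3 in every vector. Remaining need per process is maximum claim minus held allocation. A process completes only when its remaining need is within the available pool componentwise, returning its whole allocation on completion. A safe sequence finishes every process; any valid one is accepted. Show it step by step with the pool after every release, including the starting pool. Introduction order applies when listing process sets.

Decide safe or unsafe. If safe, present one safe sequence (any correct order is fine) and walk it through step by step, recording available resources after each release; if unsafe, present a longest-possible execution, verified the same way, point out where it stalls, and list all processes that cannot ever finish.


UNSAFE.
Key observation: R1 is the bottleneck — with P4, P8, P3 done the pool holds (4, 9), short of every remaining need.
A maximal execution: P4, P8, P3 — then nothing else fits. Check, step by step:
  pool = (3, 3)
  run P4 (needs (2, 3), free (3, 3)); after release of (0, 3) the pool is (3, 6)
  run P8 (needs (3, 0), free (3, 6)); after release of (0, 1) the pool is (3, 7)
  run P3 (needs (3, 4), free (3, 7)); after release of (1, 2) the pool is (4, 9)
  P0 still needs (5, 1) but only (4, 9) is free — short on R1
  P7 still needs (6, 3) but only (4, 9) is free — short on R1
  P2 still needs (5, 1) but only (4, 9) is free — short on R1
Permanently blocked: P0, P7 and P2.


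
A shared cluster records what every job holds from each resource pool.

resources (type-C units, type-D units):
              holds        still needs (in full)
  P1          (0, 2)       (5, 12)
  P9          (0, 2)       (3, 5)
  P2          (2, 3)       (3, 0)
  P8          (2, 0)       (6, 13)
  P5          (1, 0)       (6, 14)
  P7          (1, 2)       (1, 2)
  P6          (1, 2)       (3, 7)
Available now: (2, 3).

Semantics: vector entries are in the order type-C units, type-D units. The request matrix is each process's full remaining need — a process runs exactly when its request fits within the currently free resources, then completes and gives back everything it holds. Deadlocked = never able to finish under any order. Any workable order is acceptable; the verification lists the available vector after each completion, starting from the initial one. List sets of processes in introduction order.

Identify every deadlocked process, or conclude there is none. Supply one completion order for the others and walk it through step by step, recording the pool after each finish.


The deadlocked set is empty.
Key observation: P7 leads a chain of completions in which each release enables another process.
One completion order for the rest: P7, P2, P9, P6, P1, P8, P5. Verifying each step:
  pool = (2, 3)
  P7 needs (1, 2) <= (2, 3) -> finishes; pool += (1, 2) = (3, 5)
  P2 needs (3, 0) <= (3, 5) -> finishes; pool += (2, 3) = (5, 8)
  P9 needs (3, 5) <= (5, 8) -> finishes; pool += (0, 2) = (5, 10)
  P6 needs (3, 7) <= (5, 10) -> finishes; pool += (1, 2) = (6, 12)
  P1 needs (5, 12) <= (6, 12) -> finishes; pool += (0, 2) = (6, 14)
  P8 needs (6, 13) <= (6, 14) -> finishes; pool += (2, 0) = (8, 14)
  P5 needs (6, 14) <= (8, 14) -> finishes; pool += (1, 0) = (9, 14)


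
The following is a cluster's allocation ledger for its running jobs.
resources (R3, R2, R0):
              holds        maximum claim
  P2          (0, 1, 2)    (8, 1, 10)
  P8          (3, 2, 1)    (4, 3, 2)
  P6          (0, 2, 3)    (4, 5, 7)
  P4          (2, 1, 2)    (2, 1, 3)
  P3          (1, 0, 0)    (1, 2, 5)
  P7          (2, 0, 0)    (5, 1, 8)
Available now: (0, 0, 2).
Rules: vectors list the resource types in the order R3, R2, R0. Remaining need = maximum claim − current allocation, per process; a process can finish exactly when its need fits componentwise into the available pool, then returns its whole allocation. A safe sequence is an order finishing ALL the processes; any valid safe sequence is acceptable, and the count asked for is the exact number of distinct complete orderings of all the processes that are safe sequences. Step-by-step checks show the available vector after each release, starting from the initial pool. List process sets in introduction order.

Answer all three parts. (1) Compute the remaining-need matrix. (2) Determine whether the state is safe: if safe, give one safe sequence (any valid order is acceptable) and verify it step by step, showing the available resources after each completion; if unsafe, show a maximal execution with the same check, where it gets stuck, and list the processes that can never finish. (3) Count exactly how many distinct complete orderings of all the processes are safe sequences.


(1) Remaining need (order R3, R2, R0):
  P2: (8, 0, 8)
  P8: (1, 1, 1)
  P6: (4, 3, 4)
  P4: (0, 0, 1)
  P3: (0, 2, 5)
  P7: (3, 1, 8)
(2) The state is SAFE; one workable sequence: P4, P8, P3, P6, P7, P2.
Key observation: at P8 the run first touches a limit — (1, 1, 1) against (2, 1, 4), exact on a resource it actually requests.
Verifying each step:
  pool = (0, 0, 2)
  run P4 (needs (0, 0, 1), free (0, 0, 2)); after release of (2, 1, 2) the pool is (2, 1, 4)
  run P8 (needs (1, 1, 1), free (2, 1, 4)); after release of (3, 2, 1) the pool is (5, 3, 5)
  run P3 (needs (0, 2, 5), free (5, 3, 5)); after release of (1, 0, 0) the pool is (6, 3, 5)
  run P6 (needs (4, 3, 4), free (6, 3, 5)); after release of (0, 2, 3) the pool is (6, 5, 8)
  run P7 (needs (3, 1, 8), free (6, 5, 8)); after release of (2, 0, 0) the pool is (8, 5, 8)
  run P2 (needs (8, 0, 8), free (8, 5, 8)); after release of (0, 1, 2) the pool is (8, 6, 10)
(3) The exact count: 3 of the possible complete orderings are safe sequences.


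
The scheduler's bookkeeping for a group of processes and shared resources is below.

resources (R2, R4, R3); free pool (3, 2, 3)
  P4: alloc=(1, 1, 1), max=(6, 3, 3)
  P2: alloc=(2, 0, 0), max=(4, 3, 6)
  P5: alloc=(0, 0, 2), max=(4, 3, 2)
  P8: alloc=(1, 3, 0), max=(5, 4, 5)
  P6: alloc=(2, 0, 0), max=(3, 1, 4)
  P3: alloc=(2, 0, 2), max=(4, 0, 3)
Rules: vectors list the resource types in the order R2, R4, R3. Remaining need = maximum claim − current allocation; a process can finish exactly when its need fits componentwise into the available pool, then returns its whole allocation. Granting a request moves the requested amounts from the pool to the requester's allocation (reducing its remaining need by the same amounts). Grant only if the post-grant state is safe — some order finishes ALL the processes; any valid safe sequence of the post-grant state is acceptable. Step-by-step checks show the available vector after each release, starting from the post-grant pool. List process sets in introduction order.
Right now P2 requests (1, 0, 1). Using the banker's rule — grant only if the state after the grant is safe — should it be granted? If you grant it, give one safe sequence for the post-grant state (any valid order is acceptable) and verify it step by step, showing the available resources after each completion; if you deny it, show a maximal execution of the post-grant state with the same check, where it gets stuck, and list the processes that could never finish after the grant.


GRANT. The post-grant state is safe; one safe sequence: P3, P6, P4, P8, P2, P5.
Key observation: post-grant, (2, 2, 2) remains, and an order beginning with P3 completes everyone.
Step-by-step check of the post-grant state:
  pool = (2, 2, 2)
  run P3 (needs (2, 0, 1), free (2, 2, 2)); after release of (2, 0, 2) the pool is (4, 2, 4)
  run P6 (needs (1, 1, 4), free (4, 2, 4)); after release of (2, 0, 0) the pool is (6, 2, 4)
  run P4 (needs (5, 2, 2), free (6, 2, 4)); after release of (1, 1, 1) the pool is (7, 3, 5)
  run P8 (needs (4, 1, 5), free (7, 3, 5)); after release of (1, 3, 0) the pool is (8, 6, 5)
  run P2 (needs (1, 3, 5), free (8, 6, 5)); after release of (3, 0, 1) the pool is (11, 6, 6)
  run P5 (needs (4, 3, 0), free (11, 6, 6)); after release of (0, 0, 2) the pool is (11, 6, 8)


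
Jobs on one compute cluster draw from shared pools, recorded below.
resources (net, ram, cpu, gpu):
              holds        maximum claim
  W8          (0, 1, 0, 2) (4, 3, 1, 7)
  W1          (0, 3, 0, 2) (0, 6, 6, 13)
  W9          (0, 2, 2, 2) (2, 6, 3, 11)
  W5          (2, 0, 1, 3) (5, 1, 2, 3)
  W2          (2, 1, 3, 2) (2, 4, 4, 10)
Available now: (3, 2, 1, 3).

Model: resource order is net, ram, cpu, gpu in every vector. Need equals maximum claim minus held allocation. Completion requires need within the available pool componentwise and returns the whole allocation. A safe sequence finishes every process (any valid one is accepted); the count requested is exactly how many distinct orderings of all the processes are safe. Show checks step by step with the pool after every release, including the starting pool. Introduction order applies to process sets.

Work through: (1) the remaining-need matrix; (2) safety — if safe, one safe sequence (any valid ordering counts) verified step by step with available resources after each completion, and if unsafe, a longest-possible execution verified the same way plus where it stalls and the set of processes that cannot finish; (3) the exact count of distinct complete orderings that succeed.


(1) Outstanding need per process (order net, ram, cpu, gpu):
  W8: (4, 2, 1, 5)
  W1: (0, 3, 6, 11)
  W9: (2, 4, 1, 9)
  W5: (3, 1, 1, 0)
  W2: (0, 3, 1, 8)
(2) The state is SAFE; one workable sequence: W5, W8, W2, W9, W1.
Key observation: reading the order forward, W5 is the first process whose need (3, 1, 1, 0) meets the free pool (3, 2, 1, 3) exactly on a resource it requests.
Verifying each step:
  pool = (3, 2, 1, 3)
  W5: need (3, 1, 1, 0) fits (3, 2, 1, 3); releases (2, 0, 1, 3), pool now (5, 2, 2, 6)
  W8: need (4, 2, 1, 5) fits (5, 2, 2, 6); releases (0, 1, 0, 2), pool now (5, 3, 2, 8)
  W2: need (0, 3, 1, 8) fits (5, 3, 2, 8); releases (2, 1, 3, 2), pool now (7, 4, 5, 10)
  W9: need (2, 4, 1, 9) fits (7, 4, 5, 10); releases (0, 2, 2, 2), pool now (7, 6, 7, 12)
  W1: need (0, 3, 6, 11) fits (7, 6, 7, 12); releases (0, 3, 0, 2), pool now (7, 9, 7, 14)
(3) The exact count: 1 of the possible complete orderings is a safe sequence.


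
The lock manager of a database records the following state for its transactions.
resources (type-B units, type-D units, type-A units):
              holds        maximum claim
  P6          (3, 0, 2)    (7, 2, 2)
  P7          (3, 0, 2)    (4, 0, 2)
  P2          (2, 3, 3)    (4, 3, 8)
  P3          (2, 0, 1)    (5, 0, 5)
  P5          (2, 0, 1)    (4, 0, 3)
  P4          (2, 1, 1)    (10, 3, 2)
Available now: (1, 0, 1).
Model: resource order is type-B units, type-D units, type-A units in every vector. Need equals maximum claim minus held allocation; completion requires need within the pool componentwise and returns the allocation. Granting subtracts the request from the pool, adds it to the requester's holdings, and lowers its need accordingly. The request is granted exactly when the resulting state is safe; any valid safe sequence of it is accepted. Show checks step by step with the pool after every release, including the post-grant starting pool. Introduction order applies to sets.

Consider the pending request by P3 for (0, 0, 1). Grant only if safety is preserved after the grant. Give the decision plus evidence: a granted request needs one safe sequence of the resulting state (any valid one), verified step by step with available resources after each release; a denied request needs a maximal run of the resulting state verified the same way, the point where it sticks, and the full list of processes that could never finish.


GRANT. The post-grant state is safe; one safe sequence: P7, P5, P3, P2, P4, P6.
Key observation: granting shrinks the pool to (1, 0, 0), yet P7 still fits and the chain goes through.
Verifying the post-grant state step by step:
  pool = (1, 0, 0)
  run P7 (needs (1, 0, 0), free (1, 0, 0)); after release of (3, 0, 2) the pool is (4, 0, 2)
  run P5 (needs (2, 0, 2), free (4, 0, 2)); after release of (2, 0, 1) the pool is (6, 0, 3)
  run P3 (needs (3, 0, 3), free (6, 0, 3)); after release of (2, 0, 2) the pool is (8, 0, 5)
  run P2 (needs (2, 0, 5), free (8, 0, 5)); after release of (2, 3, 3) the pool is (10, 3, 8)
  run P4 (needs (8, 2, 1), free (10, 3, 8)); after release of (2, 1, 1) the pool is (12, 4, 9)
  run P6 (needs (4, 2, 0), free (12, 4, 9)); after release of (3, 0, 2) the pool is (15, 4, 11)


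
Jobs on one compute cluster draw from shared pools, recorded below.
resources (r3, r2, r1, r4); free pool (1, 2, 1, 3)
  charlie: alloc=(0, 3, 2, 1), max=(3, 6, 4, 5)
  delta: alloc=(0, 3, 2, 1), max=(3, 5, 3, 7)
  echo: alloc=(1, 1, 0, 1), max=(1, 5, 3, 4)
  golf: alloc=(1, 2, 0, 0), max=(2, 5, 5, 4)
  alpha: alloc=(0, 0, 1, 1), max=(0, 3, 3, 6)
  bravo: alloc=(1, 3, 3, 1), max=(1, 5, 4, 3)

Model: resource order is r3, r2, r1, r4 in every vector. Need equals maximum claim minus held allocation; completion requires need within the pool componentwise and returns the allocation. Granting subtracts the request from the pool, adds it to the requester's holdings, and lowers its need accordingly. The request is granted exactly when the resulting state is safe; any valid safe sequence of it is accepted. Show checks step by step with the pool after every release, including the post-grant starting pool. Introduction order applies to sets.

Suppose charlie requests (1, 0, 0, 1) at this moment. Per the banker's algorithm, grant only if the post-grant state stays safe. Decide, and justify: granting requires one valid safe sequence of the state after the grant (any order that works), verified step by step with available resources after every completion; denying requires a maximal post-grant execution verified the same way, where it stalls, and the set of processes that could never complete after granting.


GRANT. The post-grant state is safe; one safe sequence: bravo, echo, charlie, golf, alpha, delta.
Key observation: (0, 2, 1, 2) free after granting still covers bravo first, and each release covers the next.
Step-by-step check of the post-grant state:
  pool = (0, 2, 1, 2)
  bravo: need (0, 2, 1, 2) fits (0, 2, 1, 2); releases (1, 3, 3, 1), pool now (1, 5, 4, 3)
  echo: need (0, 4, 3, 3) fits (1, 5, 4, 3); releases (1, 1, 0, 1), pool now (2, 6, 4, 4)
  charlie: need (2, 3, 2, 3) fits (2, 6, 4, 4); releases (1, 3, 2, 2), pool now (3, 9, 6, 6)
  golf: need (1, 3, 5, 4) fits (3, 9, 6, 6); releases (1, 2, 0, 0), pool now (4, 11, 6, 6)
  alpha: need (0, 3, 2, 5) fits (4, 11, 6, 6); releases (0, 0, 1, 1), pool now (4, 11, 7, 7)
  delta: need (3, 2, 1, 6) fits (4, 11, 7, 7); releases (0, 3, 2, 1), pool now (4, 14, 9, 8)


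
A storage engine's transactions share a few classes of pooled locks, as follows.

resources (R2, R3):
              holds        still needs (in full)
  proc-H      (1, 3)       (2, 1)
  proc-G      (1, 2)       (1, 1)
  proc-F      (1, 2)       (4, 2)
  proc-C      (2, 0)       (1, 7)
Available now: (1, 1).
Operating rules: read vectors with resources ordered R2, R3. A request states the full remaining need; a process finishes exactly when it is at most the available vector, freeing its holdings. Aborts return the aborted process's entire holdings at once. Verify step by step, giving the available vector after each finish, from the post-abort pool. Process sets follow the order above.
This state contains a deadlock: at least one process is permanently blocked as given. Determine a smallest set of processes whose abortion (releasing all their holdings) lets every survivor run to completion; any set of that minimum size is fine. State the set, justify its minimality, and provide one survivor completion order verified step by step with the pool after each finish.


Abort proc-C.
Key observation: aborting proc-C returns (2, 0), and proc-F — hopeless before — runs at step 3 with the returned capacity in the pool.
Why nothing smaller works: aborting no one leaves the state deadlocked as given.
One survivor order: proc-H, proc-G, proc-F. Step-by-step check (post-abort pool first):
  pool = (3, 1)
  proc-H: need (2, 1) fits (3, 1); releases (1, 3), pool now (4, 4)
  proc-G: need (1, 1) fits (4, 4); releases (1, 2), pool now (5, 6)
  proc-F: need (4, 2) fits (5, 6); releases (1, 2), pool now (6, 8)


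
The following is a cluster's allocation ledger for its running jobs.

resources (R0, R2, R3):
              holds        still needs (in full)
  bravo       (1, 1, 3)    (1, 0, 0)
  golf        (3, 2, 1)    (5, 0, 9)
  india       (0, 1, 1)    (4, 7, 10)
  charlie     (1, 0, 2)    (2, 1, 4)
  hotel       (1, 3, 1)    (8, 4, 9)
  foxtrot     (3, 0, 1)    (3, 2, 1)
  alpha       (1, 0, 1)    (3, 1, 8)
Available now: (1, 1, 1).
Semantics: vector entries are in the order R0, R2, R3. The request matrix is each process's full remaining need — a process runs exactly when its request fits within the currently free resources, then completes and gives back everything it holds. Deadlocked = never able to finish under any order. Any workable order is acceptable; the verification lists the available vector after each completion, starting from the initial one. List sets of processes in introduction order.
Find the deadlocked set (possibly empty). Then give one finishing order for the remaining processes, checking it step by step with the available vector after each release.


Deadlocked set: golf, india, hotel and alpha.
Key observation: the pool after bravo, charlie, foxtrot is (6, 2, 7); every surviving request exceeds it in R3, so progress ends there.
One completion order for the rest: bravo, charlie, foxtrot. Verifying each step:
  pool = (1, 1, 1)
  bravo: need (1, 0, 0) fits (1, 1, 1); releases (1, 1, 3), pool now (2, 2, 4)
  charlie: need (2, 1, 4) fits (2, 2, 4); releases (1, 0, 2), pool now (3, 2, 6)
  foxtrot: need (3, 2, 1) fits (3, 2, 6); releases (3, 0, 1), pool now (6, 2, 7)
The blocked processes can never fit:
  golf cannot run: need (5, 0, 9) vs free (6, 2, 7) (insufficient R3)
  india cannot run: need (4, 7, 10) vs free (6, 2, 7) (insufficient R2 and R3)
  hotel cannot run: need (8, 4, 9) vs free (6, 2, 7) (insufficient R0, R2 and R3)
  alpha cannot run: need (3, 1, 8) vs free (6, 2, 7) (insufficient R3)


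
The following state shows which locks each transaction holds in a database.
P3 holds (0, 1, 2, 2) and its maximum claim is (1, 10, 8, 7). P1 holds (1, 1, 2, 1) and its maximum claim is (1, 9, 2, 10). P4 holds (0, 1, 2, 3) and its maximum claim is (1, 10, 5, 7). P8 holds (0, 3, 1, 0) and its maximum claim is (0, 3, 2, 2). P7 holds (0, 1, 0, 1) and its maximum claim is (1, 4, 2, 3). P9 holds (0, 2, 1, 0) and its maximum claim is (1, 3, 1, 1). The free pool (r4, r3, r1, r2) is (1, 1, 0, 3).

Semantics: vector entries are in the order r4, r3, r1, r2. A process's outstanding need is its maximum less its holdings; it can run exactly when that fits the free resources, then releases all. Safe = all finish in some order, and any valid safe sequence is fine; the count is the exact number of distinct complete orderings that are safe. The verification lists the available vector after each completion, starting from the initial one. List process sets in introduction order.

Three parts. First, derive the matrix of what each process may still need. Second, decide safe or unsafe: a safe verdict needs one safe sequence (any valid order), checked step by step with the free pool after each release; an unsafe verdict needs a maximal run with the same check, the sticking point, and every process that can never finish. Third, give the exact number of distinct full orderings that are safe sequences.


(1) Remaining need (order r4, r3, r1, r2):
  P3: (1, 9, 6, 5)
  P1: (0, 8, 0, 9)
  P4: (1, 9, 3, 4)
  P8: (0, 0, 1, 2)
  P7: (1, 3, 2, 2)
  P9: (1, 1, 0, 1)
(2) UNSAFE.
Key observation: even finishing P9, P8, P7 leaves just (1, 7, 2, 4) free — too little r3 for any of the remaining processes.
The run P9, P8, P7 cannot be extended any further. Verifying each step:
  pool = (1, 1, 0, 3)
  P9 needs (1, 1, 0, 1) <= (1, 1, 0, 3) -> finishes; pool += (0, 2, 1, 0) = (1, 3, 1, 3)
  P8 needs (0, 0, 1, 2) <= (1, 3, 1, 3) -> finishes; pool += (0, 3, 1, 0) = (1, 6, 2, 3)
  P7 needs (1, 3, 2, 2) <= (1, 6, 2, 3) -> finishes; pool += (0, 1, 0, 1) = (1, 7, 2, 4)
  blocked: P3 wants (1, 9, 6, 5), pool (1, 7, 2, 4) — not enough r3, r1 and r2
  blocked: P1 wants (0, 8, 0, 9), pool (1, 7, 2, 4) — not enough r3 and r2
  blocked: P4 wants (1, 9, 3, 4), pool (1, 7, 2, 4) — not enough r3 and r1
Processes that can never finish: P3, P1 and P4.
(3) Exactly 0 of the possible complete orderings are safe sequences.
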